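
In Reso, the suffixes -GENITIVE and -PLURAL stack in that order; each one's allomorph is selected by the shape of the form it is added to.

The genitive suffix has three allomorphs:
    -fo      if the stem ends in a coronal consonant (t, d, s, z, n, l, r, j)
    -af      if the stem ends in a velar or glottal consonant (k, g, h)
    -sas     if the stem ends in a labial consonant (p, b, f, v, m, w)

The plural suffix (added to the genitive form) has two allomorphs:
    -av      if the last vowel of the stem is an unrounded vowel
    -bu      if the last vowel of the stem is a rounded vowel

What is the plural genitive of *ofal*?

ofalfobu

The final consonant of *ofal* is /l/, which is coronal, so the genitive suffix is -fo, giving *ofalfo*.
The genitive form *ofalfo* — last vowel /o/ (a rounded vowel) → -bu → *ofalfobu*.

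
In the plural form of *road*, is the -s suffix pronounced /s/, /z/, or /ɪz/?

The stem *road* ends in a voiced non-sibilant sound.
The plural suffix surfaces as /ɪz/ after sibilants, /s/ after other voiceless consonants, and /z/ after other voiced sounds.
So the plural -s on *road* is pronounced /z/.

/z/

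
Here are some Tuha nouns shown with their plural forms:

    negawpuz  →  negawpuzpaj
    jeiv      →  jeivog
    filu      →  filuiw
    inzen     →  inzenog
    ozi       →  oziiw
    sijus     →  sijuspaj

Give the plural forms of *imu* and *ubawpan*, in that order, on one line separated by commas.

Looking at the final sound of each stem: -paj when the stem ends in a sibilant (*negawpuz*, *sijus*); -og when the stem ends in a non-sibilant consonant (*jeiv*, *inzen*); -iw when the stem ends in a vowel (*filu*, *ozi*).
The final sound of *imu* is /u/, which is a vowel, so the suffix is -iw, giving *imuiw*.
Since the final sound of *ubawpan* is /n/ (a non-sibilant consonant), it takes -og, giving *ubawpanog*.

imuiw, ubawpanog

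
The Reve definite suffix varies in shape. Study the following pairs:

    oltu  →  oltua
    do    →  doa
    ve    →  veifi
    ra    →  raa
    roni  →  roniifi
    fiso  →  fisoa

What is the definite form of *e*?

The suffix is conditioned by the last vowel: -ifi when the last vowel of the stem is a front vowel (*ve*, *roni*); -a when the last vowel of the stem is a back vowel (*oltu*, *do*, *ra*, *fiso*).
The last vowel of *e* is /e/, which is a front vowel, so the suffix is -ifi, giving *eifi*.

eifi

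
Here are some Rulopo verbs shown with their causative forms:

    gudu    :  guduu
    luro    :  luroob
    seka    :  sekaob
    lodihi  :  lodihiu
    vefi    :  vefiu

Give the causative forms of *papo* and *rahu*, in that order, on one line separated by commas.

papoob, rahuu

Looking at the last vowel of each stem: -u when the last vowel of the stem is a high vowel (*gudu*, *lodihi*, *vefi*); -ob when the last vowel of the stem is a non-high vowel (*luro*, *seka*).
Since the last vowel of *papo* is /o/ (a non-high vowel), it takes -ob, giving *papoob*.
*rahu* — last vowel /u/ (a high vowel) → -u → *rahuu*.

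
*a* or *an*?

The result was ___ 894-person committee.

The indefinite article is chosen by the initial *sound* of the following word, not its spelling.
The number *894* is spoken "eight hundred …", beginning with /eɪt/ — a vowel sound.
So the article is *an*: The result was an 894-person committee.

an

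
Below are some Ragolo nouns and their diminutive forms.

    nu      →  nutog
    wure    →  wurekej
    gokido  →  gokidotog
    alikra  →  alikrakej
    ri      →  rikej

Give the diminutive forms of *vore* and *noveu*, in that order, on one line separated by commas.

The alternation tracks the last vowel of the stem — -tog when the last vowel of the stem is a rounded vowel (*nu*, *gokido*); -kej when the last vowel of the stem is an unrounded vowel (*wure*, *alikra*, *ri*).
*vore* — last vowel /e/ (an unrounded vowel) → -kej → *vorekej*.
Since the last vowel of *noveu* is /u/ (a rounded vowel), it takes -tog, giving *noveutog*.

vorekej, noveutog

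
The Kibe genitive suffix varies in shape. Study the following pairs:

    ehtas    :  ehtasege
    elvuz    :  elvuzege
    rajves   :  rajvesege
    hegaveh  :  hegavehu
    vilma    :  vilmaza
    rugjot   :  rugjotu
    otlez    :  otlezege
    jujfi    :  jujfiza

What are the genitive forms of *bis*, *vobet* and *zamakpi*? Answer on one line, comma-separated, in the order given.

bisege, vobetu, zamakpiza

The suffix is conditioned by the final sound: -ege when the stem ends in a sibilant (*ehtas*, *elvuz*, *rajves*, *otlez*); -u when the stem ends in a non-sibilant consonant (*hegaveh*, *rugjot*); -za when the stem ends in a vowel (*vilma*, *jujfi*).
Since the final sound of *bis* is /s/ (a sibilant), it takes -ege, giving *bisege*.
Since the final sound of *vobet* is /t/ (a non-sibilant consonant), it takes -u, giving *vobetu*.
*zamakpi* — final sound /i/ (a vowel) → -za → *zamakpiza*.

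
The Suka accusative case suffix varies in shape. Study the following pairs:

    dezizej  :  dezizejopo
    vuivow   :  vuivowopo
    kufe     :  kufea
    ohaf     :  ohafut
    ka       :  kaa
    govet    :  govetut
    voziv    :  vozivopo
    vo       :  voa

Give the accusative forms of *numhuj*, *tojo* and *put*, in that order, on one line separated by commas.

numhujopo, tojoa, putut

The pattern is voicing of the final sound: -ut when the stem ends in a voiceless consonant (*ohaf*, *govet*); -opo when the stem ends in a voiced consonant (*dezizej*, *vuivow*, *voziv*); -a when the stem ends in a vowel (*kufe*, *ka*, *vo*).
The final sound of *numhuj* is /j/, which is a voiced consonant, so the suffix is -opo, giving *numhujopo*.
*tojo*: final sound = /o/, a vowel → -a → *tojoa*.
*put*: final sound = /t/, a voiceless consonant → -ut → *putut*.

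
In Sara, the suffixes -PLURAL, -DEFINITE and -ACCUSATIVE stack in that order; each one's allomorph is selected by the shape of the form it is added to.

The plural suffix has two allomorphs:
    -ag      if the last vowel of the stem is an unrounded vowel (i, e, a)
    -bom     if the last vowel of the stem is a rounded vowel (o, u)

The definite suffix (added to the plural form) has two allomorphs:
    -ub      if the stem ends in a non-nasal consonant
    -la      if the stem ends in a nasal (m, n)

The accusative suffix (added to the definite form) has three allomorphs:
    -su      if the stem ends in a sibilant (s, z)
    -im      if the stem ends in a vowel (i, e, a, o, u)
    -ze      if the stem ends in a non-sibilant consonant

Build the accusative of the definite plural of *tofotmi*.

Since the last vowel of *tofotmi* is /i/ (an unrounded vowel), it takes -ag, giving *tofotmiag*.
Since the final consonant of the plural form *tofotmiag* is /g/ (non-nasal), it takes -ub, giving *tofotmiagub*.
The final sound of the definite form *tofotmiagub* is /b/, which is a non-sibilant consonant, so the accusative suffix is -ze, giving *tofotmiagubze*.

tofotmiagubze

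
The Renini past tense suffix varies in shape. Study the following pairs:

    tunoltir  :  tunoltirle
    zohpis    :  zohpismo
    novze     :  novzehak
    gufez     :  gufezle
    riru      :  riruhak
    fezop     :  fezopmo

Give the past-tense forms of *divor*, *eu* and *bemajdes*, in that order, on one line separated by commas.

divorle, euhak, bemajdesmo

The alternation tracks the final sound of the stem — -mo when the stem ends in a voiceless consonant (*zohpis*, *fezop*); -le when the stem ends in a voiced consonant (*tunoltir*, *gufez*); -hak when the stem ends in a vowel (*novze*, *riru*).
The final sound of *divor* is /r/, which is a voiced consonant, so the suffix is -le, giving *divorle*.
Since the final sound of *eu* is /u/ (a vowel), it takes -hak, giving *euhak*.
The final sound of *bemajdes* is /s/, which is a voiceless consonant, so the suffix is -mo, giving *bemajdesmo*.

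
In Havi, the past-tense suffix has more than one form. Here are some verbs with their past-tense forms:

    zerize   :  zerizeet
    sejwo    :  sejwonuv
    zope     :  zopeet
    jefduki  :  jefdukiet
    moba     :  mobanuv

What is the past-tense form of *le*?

The alternation tracks the last vowel of the stem — -et when the last vowel of the stem is a front vowel (*zerize*, *zope*, *jefduki*); -nuv when the last vowel of the stem is a back vowel (*sejwo*, *moba*).
Since the last vowel of *le* is /e/ (a front vowel), it takes -et, giving *leet*.

leet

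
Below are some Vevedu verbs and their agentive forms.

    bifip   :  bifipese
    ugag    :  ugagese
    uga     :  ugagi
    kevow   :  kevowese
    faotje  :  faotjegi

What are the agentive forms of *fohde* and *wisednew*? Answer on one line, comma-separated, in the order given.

fohdegi, wisednewese

The suffix is conditioned by the final sound: -ese when the stem ends in a consonant (*bifip*, *ugag*, *kevow*); -gi when the stem ends in a vowel (*uga*, *faotje*).
*fohde*: final sound = /e/, a vowel → -gi → *fohdegi*.
The final sound of *wisednew* is /w/, which is a consonant, so the suffix is -ese, giving *wisednewese*.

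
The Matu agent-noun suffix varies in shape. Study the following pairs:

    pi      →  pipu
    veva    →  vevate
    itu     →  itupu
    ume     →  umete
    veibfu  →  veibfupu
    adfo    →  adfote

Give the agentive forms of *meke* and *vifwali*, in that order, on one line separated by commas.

Looking at the last vowel of each stem: -pu when the last vowel of the stem is a high vowel (*pi*, *itu*, *veibfu*); -te when the last vowel of the stem is a non-high vowel (*veva*, *ume*, *adfo*).
The last vowel of *meke* is /e/, which is a non-high vowel, so the suffix is -te, giving *mekete*.
The last vowel of *vifwali* is /i/, which is a high vowel, so the suffix is -pu, giving *vifwalipu*.

mekete, vifwalipu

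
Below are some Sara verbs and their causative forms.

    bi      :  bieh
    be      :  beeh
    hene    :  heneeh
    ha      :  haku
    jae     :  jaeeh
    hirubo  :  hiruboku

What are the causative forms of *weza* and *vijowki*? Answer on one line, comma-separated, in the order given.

Looking at the last vowel of each stem: -eh when the last vowel of the stem is a front vowel (*bi*, *be*, *hene*, *jae*); -ku when the last vowel of the stem is a back vowel (*ha*, *hirubo*).
*weza*: last vowel = /a/, a back vowel → -ku → *wezaku*.
The last vowel of *vijowki* is /i/, which is a front vowel, so the suffix is -eh, giving *vijowkieh*.

wezaku, vijowkieh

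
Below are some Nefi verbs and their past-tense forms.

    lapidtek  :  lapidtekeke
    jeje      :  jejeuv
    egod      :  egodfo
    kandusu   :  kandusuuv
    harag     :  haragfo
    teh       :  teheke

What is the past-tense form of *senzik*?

senzikeke

The suffix is conditioned by the final sound: -eke when the stem ends in a voiceless consonant (*lapidtek*, *teh*); -fo when the stem ends in a voiced consonant (*egod*, *harag*); -uv when the stem ends in a vowel (*jeje*, *kandusu*).
The final sound of *senzik* is /k/, which is a voiceless consonant, so the suffix is -eke, giving *senzikeke*.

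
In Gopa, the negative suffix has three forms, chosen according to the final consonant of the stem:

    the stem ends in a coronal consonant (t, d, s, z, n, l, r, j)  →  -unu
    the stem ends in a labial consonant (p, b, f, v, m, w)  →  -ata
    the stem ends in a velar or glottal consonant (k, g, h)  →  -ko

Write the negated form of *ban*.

Since the final consonant of *ban* is /n/ (coronal), it takes -unu, giving *banunu*.

banunu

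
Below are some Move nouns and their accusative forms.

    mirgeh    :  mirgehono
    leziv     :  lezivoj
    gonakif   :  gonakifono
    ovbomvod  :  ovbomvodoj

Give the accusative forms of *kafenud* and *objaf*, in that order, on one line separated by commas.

The pattern is voicing of the final consonant: -ono when the stem ends in a voiceless consonant (*mirgeh*, *gonakif*); -oj when the stem ends in a voiced consonant (*leziv*, *ovbomvod*).
The final consonant of *kafenud* is /d/, which is voiced, so the suffix is -oj, giving *kafenudoj*.
*objaf* — final consonant /f/ (voiceless) → -ono → *objafono*.

kafenudoj, objafono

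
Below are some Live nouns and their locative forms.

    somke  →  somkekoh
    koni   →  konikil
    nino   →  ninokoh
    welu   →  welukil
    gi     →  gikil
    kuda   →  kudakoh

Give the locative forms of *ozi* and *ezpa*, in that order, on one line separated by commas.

ozikil, ezpakoh

The pattern is height harmony: -kil when the last vowel of the stem is a high vowel (*koni*, *welu*, *gi*); -koh when the last vowel of the stem is a non-high vowel (*somke*, *nino*, *kuda*).
The last vowel of *ozi* is /i/, which is a high vowel, so the suffix is -kil, giving *ozikil*.
*ezpa*: last vowel = /a/, a non-high vowel → -koh → *ezpakoh*.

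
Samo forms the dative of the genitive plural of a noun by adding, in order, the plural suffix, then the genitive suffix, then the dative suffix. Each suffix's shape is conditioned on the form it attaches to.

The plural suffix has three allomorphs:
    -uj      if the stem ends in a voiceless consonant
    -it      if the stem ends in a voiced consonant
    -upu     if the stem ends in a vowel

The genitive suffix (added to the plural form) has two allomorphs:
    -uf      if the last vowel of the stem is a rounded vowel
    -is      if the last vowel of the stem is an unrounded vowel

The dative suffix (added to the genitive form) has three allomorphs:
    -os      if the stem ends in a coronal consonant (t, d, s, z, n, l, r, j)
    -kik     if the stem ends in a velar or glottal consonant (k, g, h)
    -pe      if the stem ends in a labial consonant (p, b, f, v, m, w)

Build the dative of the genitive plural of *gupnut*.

gupnutujufpe

*gupnut* — final sound /t/ (a voiceless consonant) → -uj → *gupnutuj*.
The plural form *gupnutuj* — last vowel /u/ (a rounded vowel) → -uf → *gupnutujuf*.
Since the final consonant of the genitive form *gupnutujuf* is /f/ (labial), it takes -pe, giving *gupnutujufpe*.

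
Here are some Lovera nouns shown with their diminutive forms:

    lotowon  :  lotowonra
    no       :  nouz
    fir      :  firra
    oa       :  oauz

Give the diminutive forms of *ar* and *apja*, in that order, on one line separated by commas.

The pattern is consonant vs. vowel: -ra when the stem ends in a consonant (*lotowon*, *fir*); -uz when the stem ends in a vowel (*no*, *oa*).
The final sound of *ar* is /r/, which is a consonant, so the suffix is -ra, giving *arra*.
Since the final sound of *apja* is /a/ (a vowel), it takes -uz, giving *apjauz*.

arra, apjauz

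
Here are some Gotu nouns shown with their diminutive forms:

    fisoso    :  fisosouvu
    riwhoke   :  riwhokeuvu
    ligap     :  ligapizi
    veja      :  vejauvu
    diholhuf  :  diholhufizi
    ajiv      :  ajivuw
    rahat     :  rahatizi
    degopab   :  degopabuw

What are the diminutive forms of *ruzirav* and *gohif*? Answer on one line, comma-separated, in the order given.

ruziravuw, gohifizi

The pattern is voicing of the final sound: -izi when the stem ends in a voiceless consonant (*ligap*, *diholhuf*, *rahat*); -uw when the stem ends in a voiced consonant (*ajiv*, *degopab*); -uvu when the stem ends in a vowel (*fisoso*, *riwhoke*, *veja*).
The final sound of *ruzirav* is /v/, which is a voiced consonant, so the suffix is -uw, giving *ruziravuw*.
The final sound of *gohif* is /f/, which is a voiceless consonant, so the suffix is -izi, giving *gohifizi*.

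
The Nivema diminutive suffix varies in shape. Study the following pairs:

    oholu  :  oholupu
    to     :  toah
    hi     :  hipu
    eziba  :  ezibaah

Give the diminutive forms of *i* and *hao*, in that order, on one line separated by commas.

The pattern is height harmony: -pu when the last vowel of the stem is a high vowel (*oholu*, *hi*); -ah when the last vowel of the stem is a non-high vowel (*to*, *eziba*).
The last vowel of *i* is /i/, which is a high vowel, so the suffix is -pu, giving *ipu*.
*hao* — last vowel /o/ (a non-high vowel) → -ah → *haoah*.

ipu, haoah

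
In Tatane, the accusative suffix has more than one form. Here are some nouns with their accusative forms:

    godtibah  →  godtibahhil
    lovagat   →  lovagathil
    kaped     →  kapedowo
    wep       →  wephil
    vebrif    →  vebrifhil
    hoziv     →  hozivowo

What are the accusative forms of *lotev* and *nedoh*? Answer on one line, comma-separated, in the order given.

lotevowo, nedohhil

The alternation tracks the final consonant of the stem — -hil when the stem ends in a voiceless consonant (*godtibah*, *lovagat*, *wep*, *vebrif*); -owo when the stem ends in a voiced consonant (*kaped*, *hoziv*).
*lotev* — final consonant /v/ (voiced) → -owo → *lotevowo*.
*nedoh*: final consonant = /h/, voiceless → -hil → *nedohhil*.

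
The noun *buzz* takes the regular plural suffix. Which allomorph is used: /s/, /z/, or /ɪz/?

The stem *buzz* ends in a sibilant (/s, z, ʃ, ʒ, tʃ, dʒ/).
The plural suffix surfaces as /ɪz/ after sibilants, /s/ after other voiceless consonants, and /z/ after other voiced sounds.
So the plural -s on *buzz* is pronounced /ɪz/.

/ɪz/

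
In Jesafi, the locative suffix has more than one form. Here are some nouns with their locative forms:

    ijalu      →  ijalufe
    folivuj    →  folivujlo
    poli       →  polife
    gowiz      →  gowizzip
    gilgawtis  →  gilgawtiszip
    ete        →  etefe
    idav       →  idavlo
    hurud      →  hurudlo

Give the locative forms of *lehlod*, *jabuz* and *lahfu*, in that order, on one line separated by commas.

lehlodlo, jabuzzip, lahfufe

The alternation tracks the final sound of the stem — -zip when the stem ends in a sibilant (*gowiz*, *gilgawtis*); -lo when the stem ends in a non-sibilant consonant (*folivuj*, *idav*, *hurud*); -fe when the stem ends in a vowel (*ijalu*, *poli*, *ete*).
The final sound of *lehlod* is /d/, which is a non-sibilant consonant, so the suffix is -lo, giving *lehlodlo*.
Since the final sound of *jabuz* is /z/ (a sibilant), it takes -zip, giving *jabuzzip*.
Since the final sound of *lahfu* is /u/ (a vowel), it takes -fe, giving *lahfufe*.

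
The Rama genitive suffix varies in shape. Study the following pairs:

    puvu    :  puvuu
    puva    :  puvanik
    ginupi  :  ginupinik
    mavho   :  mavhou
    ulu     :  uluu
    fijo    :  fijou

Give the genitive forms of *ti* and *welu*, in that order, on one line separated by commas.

tinik, weluu

The alternation tracks the last vowel of the stem — -u when the last vowel of the stem is a rounded vowel (*puvu*, *mavho*, *ulu*, *fijo*); -nik when the last vowel of the stem is an unrounded vowel (*puva*, *ginupi*).
*ti*: last vowel = /i/, an unrounded vowel → -nik → *tinik*.
*welu* — last vowel /u/ (a rounded vowel) → -u → *weluu*.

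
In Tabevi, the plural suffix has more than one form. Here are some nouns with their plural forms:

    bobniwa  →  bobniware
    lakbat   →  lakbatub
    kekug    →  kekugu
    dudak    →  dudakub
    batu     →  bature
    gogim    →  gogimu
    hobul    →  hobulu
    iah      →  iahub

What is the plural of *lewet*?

The suffix is conditioned by the final sound: -ub when the stem ends in a voiceless consonant (*lakbat*, *dudak*, *iah*); -u when the stem ends in a voiced consonant (*kekug*, *gogim*, *hobul*); -re when the stem ends in a vowel (*bobniwa*, *batu*).
*lewet* — final sound /t/ (a voiceless consonant) → -ub → *lewetub*.

lewetub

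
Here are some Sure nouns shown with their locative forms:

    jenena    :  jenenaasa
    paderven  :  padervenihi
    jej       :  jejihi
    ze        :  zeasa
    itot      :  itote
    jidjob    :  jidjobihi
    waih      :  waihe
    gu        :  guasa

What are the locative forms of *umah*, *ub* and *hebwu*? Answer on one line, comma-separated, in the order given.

umahe, ubihi, hebwuasa

The alternation tracks the final sound of the stem — -e when the stem ends in a voiceless consonant (*itot*, *waih*); -ihi when the stem ends in a voiced consonant (*paderven*, *jej*, *jidjob*); -asa when the stem ends in a vowel (*jenena*, *ze*, *gu*).
*umah*: final sound = /h/, a voiceless consonant → -e → *umahe*.
The final sound of *ub* is /b/, which is a voiced consonant, so the suffix is -ihi, giving *ubihi*.
The final sound of *hebwu* is /u/, which is a vowel, so the suffix is -asa, giving *hebwuasa*.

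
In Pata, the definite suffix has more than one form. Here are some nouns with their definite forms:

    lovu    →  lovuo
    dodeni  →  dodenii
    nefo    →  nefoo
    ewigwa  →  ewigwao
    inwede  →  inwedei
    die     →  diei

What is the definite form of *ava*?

Looking at the last vowel of each stem: -i when the last vowel of the stem is a front vowel (*dodeni*, *inwede*, *die*); -o when the last vowel of the stem is a back vowel (*lovu*, *nefo*, *ewigwa*).
*ava*: last vowel = /a/, a back vowel → -o → *avao*.

avao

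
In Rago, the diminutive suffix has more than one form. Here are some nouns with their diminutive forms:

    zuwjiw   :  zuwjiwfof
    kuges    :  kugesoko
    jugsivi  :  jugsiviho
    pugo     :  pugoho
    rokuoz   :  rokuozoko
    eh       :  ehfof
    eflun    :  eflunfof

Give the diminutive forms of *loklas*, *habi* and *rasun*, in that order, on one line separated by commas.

The suffix is conditioned by the final sound: -oko when the stem ends in a sibilant (*kuges*, *rokuoz*); -fof when the stem ends in a non-sibilant consonant (*zuwjiw*, *eh*, *eflun*); -ho when the stem ends in a vowel (*jugsivi*, *pugo*).
*loklas* — final sound /s/ (a sibilant) → -oko → *loklasoko*.
*habi* — final sound /i/ (a vowel) → -ho → *habiho*.
The final sound of *rasun* is /n/, which is a non-sibilant consonant, so the suffix is -fof, giving *rasunfof*.

loklasoko, habiho, rasunfof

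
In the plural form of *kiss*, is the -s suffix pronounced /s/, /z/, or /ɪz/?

/ɪz/

The stem *kiss* ends in a sibilant (/s, z, ʃ, ʒ, tʃ, dʒ/).
The plural suffix surfaces as /ɪz/ after sibilants, /s/ after other voiceless consonants, and /z/ after other voiced sounds.
So the plural -s on *kiss* is pronounced /ɪz/.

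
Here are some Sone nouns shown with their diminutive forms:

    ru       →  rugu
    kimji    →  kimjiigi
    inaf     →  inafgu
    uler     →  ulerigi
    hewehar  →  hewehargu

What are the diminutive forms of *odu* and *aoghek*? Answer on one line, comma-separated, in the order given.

Looking at the last vowel of each stem: -igi when the last vowel of the stem is a front vowel (*kimji*, *uler*); -gu when the last vowel of the stem is a back vowel (*ru*, *inaf*, *hewehar*).
The last vowel of *odu* is /u/, which is a back vowel, so the suffix is -gu, giving *odugu*.
*aoghek* — last vowel /e/ (a front vowel) → -igi → *aoghekigi*.

odugu, aoghekigi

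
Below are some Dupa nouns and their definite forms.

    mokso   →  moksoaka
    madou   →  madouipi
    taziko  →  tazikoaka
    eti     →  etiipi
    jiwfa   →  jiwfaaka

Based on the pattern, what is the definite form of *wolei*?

Looking at the last vowel of each stem: -ipi when the last vowel of the stem is a high vowel (*madou*, *eti*); -aka when the last vowel of the stem is a non-high vowel (*mokso*, *taziko*, *jiwfa*).
Since the last vowel of *wolei* is /i/ (a high vowel), it takes -ipi, giving *woleiipi*.

woleiipi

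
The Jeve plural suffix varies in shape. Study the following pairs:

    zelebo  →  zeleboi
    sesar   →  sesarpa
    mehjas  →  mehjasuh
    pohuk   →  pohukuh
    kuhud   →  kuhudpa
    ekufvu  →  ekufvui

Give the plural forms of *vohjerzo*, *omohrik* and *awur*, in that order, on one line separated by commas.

The pattern is voicing of the final sound: -uh when the stem ends in a voiceless consonant (*mehjas*, *pohuk*); -pa when the stem ends in a voiced consonant (*sesar*, *kuhud*); -i when the stem ends in a vowel (*zelebo*, *ekufvu*).
*vohjerzo*: final sound = /o/, a vowel → -i → *vohjerzoi*.
Since the final sound of *omohrik* is /k/ (a voiceless consonant), it takes -uh, giving *omohrikuh*.
*awur* — final sound /r/ (a voiced consonant) → -pa → *awurpa*.

vohjerzoi, omohrikuh, awurpa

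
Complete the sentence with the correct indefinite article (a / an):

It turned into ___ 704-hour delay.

a

The indefinite article is chosen by the initial *sound* of the following word, not its spelling.
The number *704* is spoken "seven hundred …", beginning with /ˈsɛvən/ — a consonant sound.
So the article is *a*: It turned into a 704-hour delay.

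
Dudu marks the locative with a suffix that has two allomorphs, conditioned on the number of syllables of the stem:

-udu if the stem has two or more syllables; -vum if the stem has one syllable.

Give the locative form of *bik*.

bikvum

With one syllable, *bik* takes -vum → *bikvum*.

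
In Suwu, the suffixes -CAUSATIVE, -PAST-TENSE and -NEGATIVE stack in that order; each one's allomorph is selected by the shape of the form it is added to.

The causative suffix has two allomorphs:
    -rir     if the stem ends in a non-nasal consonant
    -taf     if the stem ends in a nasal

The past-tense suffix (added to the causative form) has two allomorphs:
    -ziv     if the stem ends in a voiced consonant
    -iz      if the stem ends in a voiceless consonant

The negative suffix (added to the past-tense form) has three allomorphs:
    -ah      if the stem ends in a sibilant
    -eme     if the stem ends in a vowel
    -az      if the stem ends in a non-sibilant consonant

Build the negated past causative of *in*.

The final consonant of *in* is /n/, which is a nasal, so the causative suffix is -taf, giving *intaf*.
The final consonant of the causative form *intaf* is /f/, which is voiceless, so the past-tense suffix is -iz, giving *intafiz*.
The final sound of the past-tense form *intafiz* is /z/, which is a sibilant, so the negative suffix is -ah, giving *intafizah*.

intafizah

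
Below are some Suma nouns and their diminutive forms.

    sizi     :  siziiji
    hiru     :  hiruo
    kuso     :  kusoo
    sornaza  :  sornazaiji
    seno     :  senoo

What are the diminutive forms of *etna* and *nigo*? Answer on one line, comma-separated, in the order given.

The alternation tracks the last vowel of the stem — -o when the last vowel of the stem is a rounded vowel (*hiru*, *kuso*, *seno*); -iji when the last vowel of the stem is an unrounded vowel (*sizi*, *sornaza*).
Since the last vowel of *etna* is /a/ (an unrounded vowel), it takes -iji, giving *etnaiji*.
Since the last vowel of *nigo* is /o/ (a rounded vowel), it takes -o, giving *nigoo*.

etnaiji, nigoo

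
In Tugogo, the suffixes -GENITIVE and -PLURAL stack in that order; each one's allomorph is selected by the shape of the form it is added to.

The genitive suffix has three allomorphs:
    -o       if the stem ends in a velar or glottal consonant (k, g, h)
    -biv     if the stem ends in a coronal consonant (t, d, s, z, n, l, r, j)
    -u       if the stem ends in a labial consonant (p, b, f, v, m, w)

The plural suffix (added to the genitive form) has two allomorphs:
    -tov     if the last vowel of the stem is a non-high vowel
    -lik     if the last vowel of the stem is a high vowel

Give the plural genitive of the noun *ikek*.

ikekotov

Since the final consonant of *ikek* is /k/ (velar/glottal), it takes -o, giving *ikeko*.
The genitive form *ikeko* — last vowel /o/ (a non-high vowel) → -tov → *ikekotov*.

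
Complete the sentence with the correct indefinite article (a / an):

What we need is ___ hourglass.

an

The indefinite article is chosen by the initial *sound* of the following word, not its spelling.
*hourglass* begins with the sound /aʊ/ (silent h) — a vowel sound.
So the article is *an*: What we need is an hourglass.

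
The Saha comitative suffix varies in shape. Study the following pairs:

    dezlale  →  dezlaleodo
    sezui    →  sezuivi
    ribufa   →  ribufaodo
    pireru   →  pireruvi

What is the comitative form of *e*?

eodo

Looking at the last vowel of each stem: -vi when the last vowel of the stem is a high vowel (*sezui*, *pireru*); -odo when the last vowel of the stem is a non-high vowel (*dezlale*, *ribufa*).
The last vowel of *e* is /e/, which is a non-high vowel, so the suffix is -odo, giving *eodo*.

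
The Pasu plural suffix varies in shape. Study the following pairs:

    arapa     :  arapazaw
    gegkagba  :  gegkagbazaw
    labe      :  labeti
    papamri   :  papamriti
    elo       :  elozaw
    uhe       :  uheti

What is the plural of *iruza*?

iruzazaw

The suffix is conditioned by the last vowel: -ti when the last vowel of the stem is a front vowel (*labe*, *papamri*, *uhe*); -zaw when the last vowel of the stem is a back vowel (*arapa*, *gegkagba*, *elo*).
*iruza* — last vowel /a/ (a back vowel) → -zaw → *iruzazaw*.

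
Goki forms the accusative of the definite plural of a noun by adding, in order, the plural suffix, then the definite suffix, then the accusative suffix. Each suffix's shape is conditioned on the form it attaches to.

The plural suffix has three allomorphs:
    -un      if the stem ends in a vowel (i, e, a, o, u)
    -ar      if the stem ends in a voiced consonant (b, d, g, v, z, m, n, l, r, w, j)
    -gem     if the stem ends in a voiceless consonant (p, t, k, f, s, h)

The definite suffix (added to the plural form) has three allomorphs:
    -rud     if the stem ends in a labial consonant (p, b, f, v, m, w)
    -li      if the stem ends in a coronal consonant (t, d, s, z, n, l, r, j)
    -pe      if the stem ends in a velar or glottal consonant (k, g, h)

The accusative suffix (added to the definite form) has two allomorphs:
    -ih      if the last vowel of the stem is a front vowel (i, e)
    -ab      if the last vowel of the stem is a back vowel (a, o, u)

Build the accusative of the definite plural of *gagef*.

The final sound of *gagef* is /f/, which is a voiceless consonant, so the plural suffix is -gem, giving *gagefgem*.
Since the final consonant of the plural form *gagefgem* is /m/ (labial), it takes -rud, giving *gagefgemrud*.
The definite form *gagefgemrud*: last vowel = /u/, a back vowel → -ab → *gagefgemrudab*.

gagefgemrudab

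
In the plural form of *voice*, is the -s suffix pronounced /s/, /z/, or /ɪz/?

The stem *voice* ends in a sibilant (/s, z, ʃ, ʒ, tʃ, dʒ/).
The plural suffix surfaces as /ɪz/ after sibilants, /s/ after other voiceless consonants, and /z/ after other voiced sounds.
So the plural -s on *voice* is pronounced /ɪz/.

/ɪz/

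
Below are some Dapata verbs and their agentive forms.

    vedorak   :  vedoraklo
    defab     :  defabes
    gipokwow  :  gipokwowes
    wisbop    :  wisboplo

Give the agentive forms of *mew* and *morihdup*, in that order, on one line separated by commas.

Looking at the final consonant of each stem: -lo when the stem ends in a voiceless consonant (*vedorak*, *wisbop*); -es when the stem ends in a voiced consonant (*defab*, *gipokwow*).
*mew* — final consonant /w/ (voiced) → -es → *mewes*.
The final consonant of *morihdup* is /p/, which is voiceless, so the suffix is -lo, giving *morihduplo*.

mewes, morihduplo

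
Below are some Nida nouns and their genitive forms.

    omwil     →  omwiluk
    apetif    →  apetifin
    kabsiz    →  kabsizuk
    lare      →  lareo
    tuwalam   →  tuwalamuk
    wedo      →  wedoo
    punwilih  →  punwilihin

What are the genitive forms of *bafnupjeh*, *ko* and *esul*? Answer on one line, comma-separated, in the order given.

The pattern is voicing of the final sound: -in when the stem ends in a voiceless consonant (*apetif*, *punwilih*); -uk when the stem ends in a voiced consonant (*omwil*, *kabsiz*, *tuwalam*); -o when the stem ends in a vowel (*lare*, *wedo*).
Since the final sound of *bafnupjeh* is /h/ (a voiceless consonant), it takes -in, giving *bafnupjehin*.
The final sound of *ko* is /o/, which is a vowel, so the suffix is -o, giving *koo*.
*esul* — final sound /l/ (a voiced consonant) → -uk → *esuluk*.

bafnupjehin, koo, esuluk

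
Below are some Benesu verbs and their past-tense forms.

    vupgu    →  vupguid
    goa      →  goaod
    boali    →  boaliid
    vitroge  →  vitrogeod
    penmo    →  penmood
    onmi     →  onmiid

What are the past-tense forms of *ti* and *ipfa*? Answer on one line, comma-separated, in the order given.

The suffix is conditioned by the last vowel: -id when the last vowel of the stem is a high vowel (*vupgu*, *boali*, *onmi*); -od when the last vowel of the stem is a non-high vowel (*goa*, *vitroge*, *penmo*).
*ti*: last vowel = /i/, a high vowel → -id → *tiid*.
*ipfa*: last vowel = /a/, a non-high vowel → -od → *ipfaod*.

tiid, ipfaod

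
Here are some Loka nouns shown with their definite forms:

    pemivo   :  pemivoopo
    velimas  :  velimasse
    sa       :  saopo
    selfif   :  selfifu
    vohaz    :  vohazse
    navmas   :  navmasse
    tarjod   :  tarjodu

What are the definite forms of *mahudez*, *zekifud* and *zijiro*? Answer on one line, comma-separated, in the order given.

mahudezse, zekifudu, zijiroopo

The suffix is conditioned by the final sound: -se when the stem ends in a sibilant (*velimas*, *vohaz*, *navmas*); -u when the stem ends in a non-sibilant consonant (*selfif*, *tarjod*); -opo when the stem ends in a vowel (*pemivo*, *sa*).
*mahudez*: final sound = /z/, a sibilant → -se → *mahudezse*.
*zekifud*: final sound = /d/, a non-sibilant consonant → -u → *zekifudu*.
*zijiro*: final sound = /o/, a vowel → -opo → *zijiroopo*.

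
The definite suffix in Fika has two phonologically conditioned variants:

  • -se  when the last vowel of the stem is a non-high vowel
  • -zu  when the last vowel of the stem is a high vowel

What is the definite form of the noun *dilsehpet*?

The last vowel of *dilsehpet* is /e/, which is a non-high vowel, so the suffix is -se, giving *dilsehpetse*.

dilsehpetse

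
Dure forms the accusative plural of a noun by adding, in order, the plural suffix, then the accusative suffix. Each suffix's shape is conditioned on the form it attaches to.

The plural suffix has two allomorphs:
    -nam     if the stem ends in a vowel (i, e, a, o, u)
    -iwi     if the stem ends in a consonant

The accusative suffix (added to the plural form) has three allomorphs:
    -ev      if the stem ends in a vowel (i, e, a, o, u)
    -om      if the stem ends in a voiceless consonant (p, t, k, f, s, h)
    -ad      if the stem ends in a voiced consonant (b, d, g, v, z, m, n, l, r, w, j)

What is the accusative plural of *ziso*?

zisonamad

*ziso*: final sound = /o/, a vowel → -nam → *zisonam*.
Since the final sound of the plural form *zisonam* is /m/ (a voiced consonant), it takes -ad, giving *zisonamad*.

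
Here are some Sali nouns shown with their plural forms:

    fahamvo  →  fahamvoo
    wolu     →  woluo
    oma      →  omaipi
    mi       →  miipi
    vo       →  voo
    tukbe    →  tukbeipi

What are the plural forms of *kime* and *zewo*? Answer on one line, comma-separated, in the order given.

kimeipi, zewoo

The alternation tracks the last vowel of the stem — -o when the last vowel of the stem is a rounded vowel (*fahamvo*, *wolu*, *vo*); -ipi when the last vowel of the stem is an unrounded vowel (*oma*, *mi*, *tukbe*).
*kime*: last vowel = /e/, an unrounded vowel → -ipi → *kimeipi*.
*zewo*: last vowel = /o/, a rounded vowel → -o → *zewoo*.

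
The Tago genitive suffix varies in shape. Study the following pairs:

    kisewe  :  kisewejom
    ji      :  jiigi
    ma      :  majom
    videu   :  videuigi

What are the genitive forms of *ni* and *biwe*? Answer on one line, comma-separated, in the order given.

The suffix is conditioned by the last vowel: -igi when the last vowel of the stem is a high vowel (*ji*, *videu*); -jom when the last vowel of the stem is a non-high vowel (*kisewe*, *ma*).
Since the last vowel of *ni* is /i/ (a high vowel), it takes -igi, giving *niigi*.
*biwe* — last vowel /e/ (a non-high vowel) → -jom → *biwejom*.

niigi, biwejom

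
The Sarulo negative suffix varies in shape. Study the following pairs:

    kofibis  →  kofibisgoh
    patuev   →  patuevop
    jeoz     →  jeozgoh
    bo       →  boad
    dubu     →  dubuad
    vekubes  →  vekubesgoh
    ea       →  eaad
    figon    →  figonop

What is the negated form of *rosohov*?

rosohovop

The suffix is conditioned by the final sound: -goh when the stem ends in a sibilant (*kofibis*, *jeoz*, *vekubes*); -op when the stem ends in a non-sibilant consonant (*patuev*, *figon*); -ad when the stem ends in a vowel (*bo*, *dubu*, *ea*).
Since the final sound of *rosohov* is /v/ (a non-sibilant consonant), it takes -op, giving *rosohovop*.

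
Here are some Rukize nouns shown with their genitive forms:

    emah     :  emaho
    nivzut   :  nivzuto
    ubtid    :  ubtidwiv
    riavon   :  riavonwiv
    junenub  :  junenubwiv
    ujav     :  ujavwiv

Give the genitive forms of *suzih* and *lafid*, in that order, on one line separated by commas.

suziho, lafidwiv

The pattern is voicing of the final consonant: -o when the stem ends in a voiceless consonant (*emah*, *nivzut*); -wiv when the stem ends in a voiced consonant (*ubtid*, *riavon*, *junenub*, *ujav*).
Since the final consonant of *suzih* is /h/ (voiceless), it takes -o, giving *suziho*.
The final consonant of *lafid* is /d/, which is voiced, so the suffix is -wiv, giving *lafidwiv*.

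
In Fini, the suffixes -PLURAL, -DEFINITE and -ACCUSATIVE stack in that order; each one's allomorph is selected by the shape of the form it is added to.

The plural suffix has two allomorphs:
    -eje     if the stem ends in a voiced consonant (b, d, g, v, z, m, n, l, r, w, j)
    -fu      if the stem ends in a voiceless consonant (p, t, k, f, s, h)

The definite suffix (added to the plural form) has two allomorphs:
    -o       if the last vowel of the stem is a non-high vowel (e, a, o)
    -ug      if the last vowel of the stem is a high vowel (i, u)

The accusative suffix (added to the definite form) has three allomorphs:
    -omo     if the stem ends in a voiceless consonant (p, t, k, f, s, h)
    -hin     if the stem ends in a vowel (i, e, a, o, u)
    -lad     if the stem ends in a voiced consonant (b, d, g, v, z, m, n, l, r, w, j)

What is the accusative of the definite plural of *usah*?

usahfuuglad

Since the final consonant of *usah* is /h/ (voiceless), it takes -fu, giving *usahfu*.
The plural form *usahfu*: last vowel = /u/, a high vowel → -ug → *usahfuug*.
The definite form *usahfuug*: final sound = /g/, a voiced consonant → -lad → *usahfuuglad*.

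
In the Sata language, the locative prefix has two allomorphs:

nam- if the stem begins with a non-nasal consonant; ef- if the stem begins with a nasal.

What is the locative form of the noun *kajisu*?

The first consonant of *kajisu* is /k/, which is non-nasal, so the prefix is nam-, giving *namkajisu*.

namkajisu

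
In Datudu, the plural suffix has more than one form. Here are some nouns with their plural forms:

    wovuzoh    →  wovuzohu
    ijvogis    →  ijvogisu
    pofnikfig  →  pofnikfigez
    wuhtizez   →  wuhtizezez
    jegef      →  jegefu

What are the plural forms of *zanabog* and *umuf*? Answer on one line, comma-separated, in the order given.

zanabogez, umufu

The suffix is conditioned by the final consonant: -u when the stem ends in a voiceless consonant (*wovuzoh*, *ijvogis*, *jegef*); -ez when the stem ends in a voiced consonant (*pofnikfig*, *wuhtizez*).
*zanabog*: final consonant = /g/, voiced → -ez → *zanabogez*.
*umuf*: final consonant = /f/, voiceless → -u → *umufu*.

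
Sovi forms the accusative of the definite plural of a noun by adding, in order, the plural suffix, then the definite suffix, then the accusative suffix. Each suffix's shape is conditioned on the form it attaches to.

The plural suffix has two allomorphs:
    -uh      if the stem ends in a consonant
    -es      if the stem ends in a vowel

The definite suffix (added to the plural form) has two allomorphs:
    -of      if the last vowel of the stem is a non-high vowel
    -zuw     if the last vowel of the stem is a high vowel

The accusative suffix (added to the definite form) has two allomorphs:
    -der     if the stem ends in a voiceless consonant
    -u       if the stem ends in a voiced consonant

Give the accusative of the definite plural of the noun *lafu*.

*lafu* — final sound /u/ (a vowel) → -es → *lafues*.
The plural form *lafues* — last vowel /e/ (a non-high vowel) → -of → *lafuesof*.
The definite form *lafuesof*: final consonant = /f/, voiceless → -der → *lafuesofder*.

lafuesofder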